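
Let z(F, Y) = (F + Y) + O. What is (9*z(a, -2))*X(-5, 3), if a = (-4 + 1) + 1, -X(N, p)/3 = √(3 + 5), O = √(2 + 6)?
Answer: -216 + 216*√2 ≈ 89.470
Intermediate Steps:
O = 2*√2 (O = √8 = 2*√2 ≈ 2.8284)
X(N, p) = -6*√2 (X(N, p) = -3*√(3 + 5) = -6*√2)
a = -2 (a = -3 + 1 = -2)
z(F, Y) = F + Y + 2*√2 (z(F, Y) = (F + Y) + 2*√2 = F + Y + 2*√2)
(9*z(a, -2))*X(-5, 3) = (9*(-2 - 2 + 2*√2))*(-6*√2) = (9*(-4 + 2*√2))*(-6*√2) = (-36 + 18*√2)*(-6*√2) = -6*√2*(-36 + 18*√2)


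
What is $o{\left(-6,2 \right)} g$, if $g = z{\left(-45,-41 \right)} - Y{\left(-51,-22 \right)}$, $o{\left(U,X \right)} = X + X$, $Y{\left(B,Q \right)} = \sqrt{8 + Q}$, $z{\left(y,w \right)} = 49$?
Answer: $196 - 4 i \sqrt{14} \approx 196.0 - 14.967 i$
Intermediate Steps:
$o{\left(U,X \right)} = 2 X$
$g = 49 - i \sqrt{14}$ ($g = 49 - \sqrt{8 - 22} = 49 - \sqrt{-14} = 49 - i \sqrt{14} \approx 49.0 - 3.7417 i$)
$o{\left(-6,2 \right)} g = 2 \cdot 2 \left(49 - i \sqrt{14}\right) = 4 \left(49 - i \sqrt{14}\right) = 196 - 4 i \sqrt{14}$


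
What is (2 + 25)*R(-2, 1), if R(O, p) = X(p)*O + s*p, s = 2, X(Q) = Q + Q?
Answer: -54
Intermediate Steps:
X(Q) = 2*Q
R(O, p) = 2*p + 2*O*p (R(O, p) = (2*p)*O + 2*p = 2*O*p + 2*p = 2*p + 2*O*p)
(2 + 25)*R(-2, 1) = (2 + 25)*(2*1*(1 - 2)) = 27*(2*1*(-1)) = 27*(-2) = -54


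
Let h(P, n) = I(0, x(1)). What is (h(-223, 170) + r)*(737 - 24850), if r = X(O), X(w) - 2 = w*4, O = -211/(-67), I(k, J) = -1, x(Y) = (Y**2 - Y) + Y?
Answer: -21966943/67 ≈ -3.2787e+5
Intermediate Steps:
x(Y) = Y**2
h(P, n) = -1
O = 211/67 (O = -211*(-1/67) = 211/67 ≈ 3.1493)
X(w) = 2 + 4*w (X(w) = 2 + w*4 = 2 + 4*w)
r = 978/67 (r = 2 + 4*(211/67) = 2 + 844/67 = 978/67 ≈ 14.597)
(h(-223, 170) + r)*(737 - 24850) = (-1 + 978/67)*(737 - 24850) = (911/67)*(-24113) = -21966943/67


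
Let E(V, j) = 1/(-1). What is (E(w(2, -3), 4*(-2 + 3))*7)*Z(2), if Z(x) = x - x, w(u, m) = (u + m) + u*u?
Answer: 0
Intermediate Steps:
w(u, m) = m + u + u² (w(u, m) = (m + u) + u² = m + u + u²)
Z(x) = 0
E(V, j) = -1
(E(w(2, -3), 4*(-2 + 3))*7)*Z(2) = -1*7*0 = -7*0 = 0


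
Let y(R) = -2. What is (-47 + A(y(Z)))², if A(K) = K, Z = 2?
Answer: 2401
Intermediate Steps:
(-47 + A(y(Z)))² = (-47 - 2)² = (-49)² = 2401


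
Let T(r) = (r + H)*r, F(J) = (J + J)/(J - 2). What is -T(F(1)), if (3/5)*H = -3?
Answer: -14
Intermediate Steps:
H = -5 (H = (5/3)*(-3) = -5)
F(J) = 2*J/(-2 + J) (F(J) = (2*J)/(-2 + J) = 2*J/(-2 + J))
T(r) = r*(-5 + r) (T(r) = (r - 5)*r = (-5 + r)*r = r*(-5 + r))
-T(F(1)) = -2*1/(-2 + 1)*(-5 + 2*1/(-2 + 1)) = -2*1/(-1)*(-5 + 2*1/(-1)) = -2*1*(-1)*(-5 + 2*1*(-1)) = -(-2)*(-5 - 2) = -(-2)*(-7) = -1*14 = -14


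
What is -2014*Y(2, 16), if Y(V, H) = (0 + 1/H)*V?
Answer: -1007/4 ≈ -251.75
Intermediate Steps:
Y(V, H) = V/H
-2014*Y(2, 16) = -4028/16 = -2014*⅛ = -1007/4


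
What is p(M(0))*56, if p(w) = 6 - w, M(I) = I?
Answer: 336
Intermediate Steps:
p(M(0))*56 = (6 - 1*0)*56 = (6 + 0)*56 = 6*56 = 336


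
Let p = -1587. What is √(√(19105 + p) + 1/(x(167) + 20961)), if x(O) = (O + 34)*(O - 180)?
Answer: √(4587 + 84162276*√17518)/9174 ≈ 11.505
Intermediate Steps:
x(O) = (-180 + O)*(34 + O) (x(O) = (34 + O)*(-180 + O) = (-180 + O)*(34 + O))
√(√(19105 + p) + 1/(x(167) + 20961)) = √(√(19105 - 1587) + 1/((-6120 + 167² - 146*167) + 20961)) = √(√17518 + 1/((-6120 + 27889 - 24382) + 20961)) = √(√17518 + 1/(-2613 + 20961)) = √(√17518 + 1/18348) = √(1/18348 + √17518)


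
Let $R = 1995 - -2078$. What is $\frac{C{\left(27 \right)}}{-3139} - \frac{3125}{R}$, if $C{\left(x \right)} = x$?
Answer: $- \frac{9919346}{12785147} \approx -0.77585$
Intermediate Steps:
$R = 4073$ ($R = 1995 + 2078 = 4073$)
$\frac{C{\left(27 \right)}}{-3139} - \frac{3125}{R} = \frac{27}{-3139} - \frac{3125}{4073} = 27 \left(- \frac{1}{3139}\right) - \frac{3125}{4073} = - \frac{27}{3139} - \frac{3125}{4073} = - \frac{9919346}{12785147}$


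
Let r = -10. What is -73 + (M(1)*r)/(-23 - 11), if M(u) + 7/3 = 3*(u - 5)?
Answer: -3938/51 ≈ -77.216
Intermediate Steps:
M(u) = -52/3 + 3*u (M(u) = -7/3 + 3*(u - 5) = -7/3 + 3*(-5 + u) = -7/3 + (-15 + 3*u) = -52/3 + 3*u)
-73 + (M(1)*r)/(-23 - 11) = -73 + ((-52/3 + 3*1)*(-10))/(-23 - 11) = -73 + ((-52/3 + 3)*(-10))/(-34) = -73 - (-43)*(-10)/102 = -73 - 1/34*430/3 = -73 - 215/51 = -3938/51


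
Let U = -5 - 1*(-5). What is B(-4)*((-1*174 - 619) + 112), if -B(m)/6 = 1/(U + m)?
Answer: -2043/2 ≈ -1021.5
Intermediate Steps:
U = 0 (U = -5 + 5 = 0)
B(m) = -6/m (B(m) = -6/(0 + m) = -6/m)
B(-4)*((-1*174 - 619) + 112) = (-6/(-4))*((-1*174 - 619) + 112) = (-6*(-¼))*((-174 - 619) + 112) = 3*(-793 + 112)/2 = (3/2)*(-681) = -2043/2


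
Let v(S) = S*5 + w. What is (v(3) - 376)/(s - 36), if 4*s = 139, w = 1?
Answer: 288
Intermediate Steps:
s = 139/4 (s = (1/4)*139 = 139/4 ≈ 34.750)
v(S) = 1 + 5*S (v(S) = S*5 + 1 = 5*S + 1 = 1 + 5*S)
(v(3) - 376)/(s - 36) = ((1 + 5*3) - 376)/(139/4 - 36) = ((1 + 15) - 376)/(-5/4) = (16 - 376)*(-4/5) = -360*(-4/5) = 288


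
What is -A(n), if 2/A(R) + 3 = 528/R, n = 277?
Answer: 554/303 ≈ 1.8284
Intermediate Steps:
A(R) = 2/(-3 + 528/R)
-A(n) = -(-2)*277/(-528 + 3*277) = -(-2)*277/(-528 + 831) = -(-2)*277/303 = -1*(-554/303) = 554/303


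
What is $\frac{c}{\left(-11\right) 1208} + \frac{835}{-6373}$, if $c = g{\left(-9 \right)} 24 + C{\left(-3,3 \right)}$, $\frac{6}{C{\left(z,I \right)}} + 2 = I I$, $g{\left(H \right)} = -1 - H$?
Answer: $- \frac{43135955}{296395484} \approx -0.14554$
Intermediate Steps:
$C{\left(z,I \right)} = \frac{6}{-2 + I^{2}}$ ($C{\left(z,I \right)} = \frac{6}{-2 + I I} = \frac{6}{-2 + I^{2}}$)
$c = \frac{1350}{7}$ ($c = \left(-1 - -9\right) 24 + \frac{6}{-2 + 3^{2}} = \left(-1 + 9\right) 24 + \frac{6}{-2 + 9} = 8 \cdot 24 + \frac{6}{7} = 192 + 6 \cdot \frac{1}{7} = 192 + \frac{6}{7} = \frac{1350}{7} \approx 192.86$)
$\frac{c}{\left(-11\right) 1208} + \frac{835}{-6373} = \frac{1350}{7 \left(\left(-11\right) 1208\right)} + \frac{835}{-6373} = \frac{1350}{7 \left(-13288\right)} + 835 \left(- \frac{1}{6373}\right) = \frac{1350}{7} \left(- \frac{1}{13288}\right) - \frac{835}{6373} = - \frac{675}{46508} - \frac{835}{6373} = - \frac{43135955}{296395484}$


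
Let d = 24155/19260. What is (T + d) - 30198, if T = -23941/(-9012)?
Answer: -43673515777/1446426 ≈ -30194.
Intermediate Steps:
T = 23941/9012 (T = -23941*(-1/9012) = 23941/9012 ≈ 2.6566)
d = 4831/3852 (d = 24155*(1/19260) = 4831/3852 ≈ 1.2542)
(T + d) - 30198 = (23941/9012 + 4831/3852) - 30198 = 5656571/1446426 - 30198 = -43673515777/1446426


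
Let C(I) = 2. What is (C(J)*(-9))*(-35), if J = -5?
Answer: 630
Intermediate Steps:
(C(J)*(-9))*(-35) = (2*(-9))*(-35) = -18*(-35) = 630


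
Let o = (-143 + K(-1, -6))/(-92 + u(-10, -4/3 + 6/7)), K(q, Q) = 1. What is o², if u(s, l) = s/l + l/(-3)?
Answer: 80030916/19918369 ≈ 4.0179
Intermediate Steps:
u(s, l) = -l/3 + s/l (u(s, l) = s/l + l*(-⅓) = s/l - l/3 = -l/3 + s/l)
o = 8946/4463 (o = (-143 + 1)/(-92 + (-(-4/3 + 6/7)/3 - 10/(-4/3 + 6/7))) = -142/(-92 + (-(-4*⅓ + 6*(⅐))/3 - 10/(-4*⅓ + 6*(⅐)))) = -142/(-92 + (-(-4/3 + 6/7)/3 - 10/(-4/3 + 6/7))) = -142/(-92 + (-⅓*(-10/21) - 10/(-10/21))) = -142/(-92 + (10/63 - 10*(-21/10))) = -142/(-92 + (10/63 + 21)) = -142/(-92 + 1333/63) = -142/(-4463/63) = -142*(-63/4463) = 8946/4463 ≈ 2.0045)
o² = (8946/4463)² = 80030916/19918369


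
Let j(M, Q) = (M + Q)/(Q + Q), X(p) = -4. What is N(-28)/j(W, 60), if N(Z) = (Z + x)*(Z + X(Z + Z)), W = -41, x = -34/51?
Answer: 110080/19 ≈ 5793.7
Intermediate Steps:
x = -2/3 (x = -34*1/51 = -2/3 ≈ -0.66667)
j(M, Q) = (M + Q)/(2*Q) (j(M, Q) = (M + Q)/((2*Q)) = (M + Q)*(1/(2*Q)) = (M + Q)/(2*Q))
N(Z) = (-4 + Z)*(-2/3 + Z) (N(Z) = (Z - 2/3)*(Z - 4) = (-2/3 + Z)*(-4 + Z) = (-4 + Z)*(-2/3 + Z))
N(-28)/j(W, 60) = (8/3 + (-28)**2 - 14/3*(-28))/(((1/2)*(-41 + 60)/60)) = (8/3 + 784 + 392/3)/(((1/2)*(1/60)*19)) = 2752/(3*(19/120)) = (2752/3)*(120/19) = 110080/19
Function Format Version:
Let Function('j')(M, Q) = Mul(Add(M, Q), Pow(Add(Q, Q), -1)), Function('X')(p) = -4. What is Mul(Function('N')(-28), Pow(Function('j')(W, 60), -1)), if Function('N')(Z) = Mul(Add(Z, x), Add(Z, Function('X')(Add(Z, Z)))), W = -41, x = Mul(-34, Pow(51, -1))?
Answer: Rational(110080, 19) ≈ 5793.7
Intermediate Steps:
x = Rational(-2, 3) (x = Mul(-34, Rational(1, 51)) = Rational(-2, 3) ≈ -0.66667)
Function('j')(M, Q) = Mul(Rational(1, 2), Pow(Q, -1), Add(M, Q)) (Function('j')(M, Q) = Mul(Add(M, Q), Pow(Mul(2, Q), -1)) = Mul(Add(M, Q), Mul(Rational(1, 2), Pow(Q, -1))) = Mul(Rational(1, 2), Pow(Q, -1), Add(M, Q)))
Function('N')(Z) = Mul(Add(-4, Z), Add(Rational(-2, 3), Z)) (Function('N')(Z) = Mul(Add(Z, Rational(-2, 3)), Add(Z, -4)) = Mul(Add(Rational(-2, 3), Z), Add(-4, Z)) = Mul(Add(-4, Z), Add(Rational(-2, 3), Z)))
Mul(Function('N')(-28), Pow(Function('j')(W, 60), -1)) = Mul(Add(Rational(8, 3), Pow(-28, 2), Mul(Rational(-14, 3), -28)), Pow(Mul(Rational(1, 2), Pow(60, -1), Add(-41, 60)), -1)) = Mul(Add(Rational(8, 3), 784, Rational(392, 3)), Pow(Mul(Rational(1, 2), Rational(1, 60), 19), -1)) = Mul(Rational(2752, 3), Pow(Rational(19, 120), -1)) = Mul(Rational(2752, 3), Rational(120, 19)) = Rational(110080, 19)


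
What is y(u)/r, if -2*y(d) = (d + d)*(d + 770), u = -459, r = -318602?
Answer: -142749/318602 ≈ -0.44805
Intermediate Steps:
y(d) = -d*(770 + d) (y(d) = -(d + d)*(d + 770)/2 = -2*d*(770 + d)/2 = -d*(770 + d))
y(u)/r = -1*(-459)*(770 - 459)/(-318602) = -1*(-459)*311*(-1/318602) = 142749*(-1/318602) = -142749/318602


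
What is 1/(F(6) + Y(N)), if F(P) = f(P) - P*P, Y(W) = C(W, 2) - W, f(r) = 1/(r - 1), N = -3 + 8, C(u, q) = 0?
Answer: -5/204 ≈ -0.024510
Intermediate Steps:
N = 5
f(r) = 1/(-1 + r)
Y(W) = -W (Y(W) = 0 - W = -W)
F(P) = 1/(-1 + P) - P² (F(P) = 1/(-1 + P) - P*P = 1/(-1 + P) - P²)
1/(F(6) + Y(N)) = 1/((1 + 6²*(1 - 1*6))/(-1 + 6) - 1*5) = 1/((1 + 36*(1 - 6))/5 - 5) = 1/((1 + 36*(-5))/5 - 5) = 1/((1 - 180)/5 - 5) = 1/((⅕)*(-179) - 5) = 1/(-179/5 - 5) = 1/(-204/5) = -5/204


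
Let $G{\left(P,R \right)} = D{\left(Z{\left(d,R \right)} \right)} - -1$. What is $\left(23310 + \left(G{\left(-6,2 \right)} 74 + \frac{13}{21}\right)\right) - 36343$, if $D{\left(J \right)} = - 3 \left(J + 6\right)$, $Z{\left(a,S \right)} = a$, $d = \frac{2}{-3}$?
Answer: $- \frac{296990}{21} \approx -14142.0$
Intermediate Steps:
$d = - \frac{2}{3}$ ($d = 2 \left(- \frac{1}{3}\right) = - \frac{2}{3} \approx -0.66667$)
$D{\left(J \right)} = -18 - 3 J$ ($D{\left(J \right)} = - 3 \left(6 + J\right) = -18 - 3 J$)
$G{\left(P,R \right)} = -15$ ($G{\left(P,R \right)} = \left(-18 - -2\right) - -1 = \left(-18 + 2\right) + 1 = -16 + 1 = -15$)
$\left(23310 + \left(G{\left(-6,2 \right)} 74 + \frac{13}{21}\right)\right) - 36343 = \left(23310 + \left(\left(-15\right) 74 + \frac{13}{21}\right)\right) - 36343 = \left(23310 + \left(-1110 + 13 \cdot \frac{1}{21}\right)\right) - 36343 = \left(23310 + \left(-1110 + \frac{13}{21}\right)\right) - 36343 = \left(23310 - \frac{23297}{21}\right) - 36343 = \frac{466213}{21} - 36343 = - \frac{296990}{21}$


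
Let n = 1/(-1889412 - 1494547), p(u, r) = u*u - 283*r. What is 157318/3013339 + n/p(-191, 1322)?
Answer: 25678271825167547/491853048869686735 ≈ 0.052207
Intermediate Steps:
p(u, r) = u**2 - 283*r
n = -1/3383959 (n = 1/(-3383959) = -1/3383959 ≈ -2.9551e-7)
157318/3013339 + n/p(-191, 1322) = 157318/3013339 - 1/(3383959*((-191)**2 - 283*1322)) = 157318*(1/3013339) - 1/(3383959*(36481 - 374126)) = 22474/430477 - 1/3383959/(-337645) = 22474/430477 - 1/3383959*(-1/337645) = 22474/430477 + 1/1142576836555 = 25678271825167547/491853048869686735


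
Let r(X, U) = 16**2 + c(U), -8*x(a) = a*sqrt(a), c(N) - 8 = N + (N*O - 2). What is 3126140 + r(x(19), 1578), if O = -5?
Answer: 3120090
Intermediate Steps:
c(N) = 6 - 4*N (c(N) = 8 + (N + (N*(-5) - 2)) = 8 + (N + (-5*N - 2)) = 8 + (N + (-2 - 5*N)) = 8 + (-2 - 4*N) = 6 - 4*N)
x(a) = -a**(3/2)/8 (x(a) = -a*sqrt(a)/8 = -a**(3/2)/8)
r(X, U) = 262 - 4*U (r(X, U) = 16**2 + (6 - 4*U) = 256 + (6 - 4*U) = 262 - 4*U)
3126140 + r(x(19), 1578) = 3126140 + (262 - 4*1578) = 3126140 + (262 - 6312) = 3126140 - 6050 = 3120090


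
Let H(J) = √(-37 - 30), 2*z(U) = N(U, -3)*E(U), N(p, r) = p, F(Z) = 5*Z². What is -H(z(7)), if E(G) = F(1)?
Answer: -I*√67 ≈ -8.1853*I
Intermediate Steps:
E(G) = 5 (E(G) = 5*1² = 5*1 = 5)
z(U) = 5*U/2 (z(U) = (U*5)/2 = (5*U)/2 = 5*U/2)
H(J) = I*√67 (H(J) = √(-67) = I*√67)
-H(z(7)) = -I*√67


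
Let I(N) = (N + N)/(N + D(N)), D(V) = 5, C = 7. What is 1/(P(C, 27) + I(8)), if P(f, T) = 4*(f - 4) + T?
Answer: 13/523 ≈ 0.024857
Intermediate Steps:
P(f, T) = -16 + T + 4*f (P(f, T) = 4*(-4 + f) + T = (-16 + 4*f) + T = -16 + T + 4*f)
I(N) = 2*N/(5 + N) (I(N) = (N + N)/(N + 5) = (2*N)/(5 + N) = 2*N/(5 + N))
1/(P(C, 27) + I(8)) = 1/((-16 + 27 + 4*7) + 2*8/(5 + 8)) = 1/((-16 + 27 + 28) + 2*8/13) = 1/(39 + 2*8*(1/13)) = 1/(39 + 16/13) = 1/(523/13) = 13/523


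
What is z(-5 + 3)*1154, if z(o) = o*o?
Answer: 4616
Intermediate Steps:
z(o) = o**2
z(-5 + 3)*1154 = (-5 + 3)**2*1154 = (-2)**2*1154 = 4*1154 = 4616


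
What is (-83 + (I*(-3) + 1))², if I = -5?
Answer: 4489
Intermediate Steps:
(-83 + (I*(-3) + 1))² = (-83 + (-5*(-3) + 1))² = (-83 + (15 + 1))² = (-83 + 16)² = (-67)² = 4489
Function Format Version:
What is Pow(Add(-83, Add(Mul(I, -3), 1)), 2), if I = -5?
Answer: 4489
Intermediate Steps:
Pow(Add(-83, Add(Mul(I, -3), 1)), 2) = Pow(Add(-83, Add(Mul(-5, -3), 1)), 2) = Pow(Add(-83, Add(15, 1)), 2) = Pow(Add(-83, 16), 2) = Pow(-67, 2) = 4489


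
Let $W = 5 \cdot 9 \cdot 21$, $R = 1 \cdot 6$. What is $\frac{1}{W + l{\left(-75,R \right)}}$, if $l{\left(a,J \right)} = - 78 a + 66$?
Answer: $\frac{1}{6861} \approx 0.00014575$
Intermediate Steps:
$R = 6$
$l{\left(a,J \right)} = 66 - 78 a$
$W = 945$ ($W = 45 \cdot 21 = 945$)
$\frac{1}{W + l{\left(-75,R \right)}} = \frac{1}{945 + \left(66 - -5850\right)} = \frac{1}{945 + \left(66 + 5850\right)} = \frac{1}{945 + 5916} = \frac{1}{6861}$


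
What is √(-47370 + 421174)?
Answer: 2*√93451 ≈ 611.40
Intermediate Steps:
√(-47370 + 421174) = √373804 = 2*√93451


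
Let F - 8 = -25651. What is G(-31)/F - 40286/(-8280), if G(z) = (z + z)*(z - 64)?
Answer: 492142349/106162020 ≈ 4.6358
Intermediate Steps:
F = -25643 (F = 8 - 25651 = -25643)
G(z) = 2*z*(-64 + z) (G(z) = (2*z)*(-64 + z) = 2*z*(-64 + z))
G(-31)/F - 40286/(-8280) = (2*(-31)*(-64 - 31))/(-25643) - 40286/(-8280) = (2*(-31)*(-95))*(-1/25643) - 40286*(-1/8280) = 5890*(-1/25643) + 20143/4140 = -5890/25643 + 20143/4140 = 492142349/106162020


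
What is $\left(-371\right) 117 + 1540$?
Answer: $-41867$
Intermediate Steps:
$\left(-371\right) 117 + 1540 = -43407 + 1540 = -41867$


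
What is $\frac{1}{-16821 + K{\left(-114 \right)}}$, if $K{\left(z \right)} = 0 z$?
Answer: $- \frac{1}{16821} \approx -5.945 \cdot 10^{-5}$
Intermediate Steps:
$K{\left(z \right)} = 0$
$\frac{1}{-16821 + K{\left(-114 \right)}} = \frac{1}{-16821 + 0} = \frac{1}{-16821} = - \frac{1}{16821}$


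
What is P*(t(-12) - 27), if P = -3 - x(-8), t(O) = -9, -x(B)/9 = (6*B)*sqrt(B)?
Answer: 108 + 31104*I*sqrt(2) ≈ 108.0 + 43988.0*I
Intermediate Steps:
x(B) = -54*B**(3/2) (x(B) = -9*6*B*sqrt(B) = -54*B**(3/2))
P = -3 - 864*I*sqrt(2) (P = -3 - (-54)*(-8)**(3/2) = -3 - (-54)*(-16*I*sqrt(2)) = -3 - 864*I*sqrt(2) ≈ -3.0 - 1221.9*I)
P*(t(-12) - 27) = (-3 - 864*I*sqrt(2))*(-9 - 27) = (-3 - 864*I*sqrt(2))*(-36) = 108 + 31104*I*sqrt(2)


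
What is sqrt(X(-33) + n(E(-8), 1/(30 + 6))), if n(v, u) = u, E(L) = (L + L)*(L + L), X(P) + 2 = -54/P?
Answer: I*sqrt(1463)/66 ≈ 0.57953*I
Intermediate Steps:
X(P) = -2 - 54/P
E(L) = 4*L**2 (E(L) = (2*L)*(2*L) = 4*L**2)
sqrt(X(-33) + n(E(-8), 1/(30 + 6))) = sqrt((-2 - 54/(-33)) + 1/(30 + 6)) = sqrt((-2 - 54*(-1/33)) + 1/36) = sqrt((-2 + 18/11) + 1/36) = sqrt(-4/11 + 1/36) = sqrt(-133/396) = I*sqrt(1463)/66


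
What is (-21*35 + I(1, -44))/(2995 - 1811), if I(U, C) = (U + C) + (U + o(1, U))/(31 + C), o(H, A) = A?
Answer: -2529/3848 ≈ -0.65722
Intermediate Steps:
I(U, C) = C + U + 2*U/(31 + C) (I(U, C) = (U + C) + (U + U)/(31 + C) = (C + U) + (2*U)/(31 + C) = (C + U) + 2*U/(31 + C) = C + U + 2*U/(31 + C))
(-21*35 + I(1, -44))/(2995 - 1811) = (-21*35 + ((-44)**2 + 31*(-44) + 33*1 - 44*1)/(31 - 44))/(2995 - 1811) = (-735 + (1936 - 1364 + 33 - 44)/(-13))/1184 = (-735 - 1/13*561)*(1/1184) = (-735 - 561/13)*(1/1184) = -10116/13*1/1184 = -2529/3848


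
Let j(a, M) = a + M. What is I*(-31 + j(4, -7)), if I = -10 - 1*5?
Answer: 510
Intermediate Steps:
j(a, M) = M + a
I = -15 (I = -10 - 5 = -15)
I*(-31 + j(4, -7)) = -15*(-31 + (-7 + 4)) = -15*(-31 - 3) = -15*(-34) = 510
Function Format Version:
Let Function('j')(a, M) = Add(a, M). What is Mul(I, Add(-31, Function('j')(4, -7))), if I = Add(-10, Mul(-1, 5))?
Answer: 510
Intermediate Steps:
Function('j')(a, M) = Add(M, a)
I = -15 (I = Add(-10, -5) = -15)
Mul(I, Add(-31, Function('j')(4, -7))) = Mul(-15, Add(-31, Add(-7, 4))) = Mul(-15, Add(-31, -3)) = Mul(-15, -34) = 510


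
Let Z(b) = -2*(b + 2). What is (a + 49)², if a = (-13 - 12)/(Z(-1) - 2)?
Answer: 48841/16 ≈ 3052.6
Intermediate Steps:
Z(b) = -4 - 2*b (Z(b) = -2*(2 + b) = -4 - 2*b)
a = 25/4 (a = (-13 - 12)/((-4 - 2*(-1)) - 2) = -25/((-4 + 2) - 2) = -25/(-2 - 2) = -25/(-4) = -25*(-¼) = 25/4 ≈ 6.2500)
(a + 49)² = (25/4 + 49)² = (221/4)² = 48841/16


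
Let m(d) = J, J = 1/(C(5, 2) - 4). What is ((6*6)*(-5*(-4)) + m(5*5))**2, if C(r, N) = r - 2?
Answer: 516961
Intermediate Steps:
C(r, N) = -2 + r
J = -1 (J = 1/((-2 + 5) - 4) = 1/(3 - 4) = 1/(-1) = -1)
m(d) = -1
((6*6)*(-5*(-4)) + m(5*5))**2 = ((6*6)*(-5*(-4)) - 1)**2 = (36*20 - 1)**2 = (720 - 1)**2 = 719**2 = 516961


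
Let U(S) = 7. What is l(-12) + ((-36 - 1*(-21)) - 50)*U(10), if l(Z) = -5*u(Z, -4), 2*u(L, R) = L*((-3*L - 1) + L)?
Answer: 235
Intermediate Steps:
u(L, R) = L*(-1 - 2*L)/2 (u(L, R) = (L*((-3*L - 1) + L))/2 = (L*((-1 - 3*L) + L))/2 = (L*(-1 - 2*L))/2 = L*(-1 - 2*L)/2)
l(Z) = 5*Z*(½ + Z) (l(Z) = -(-5)*Z*(½ + Z) = 5*Z*(½ + Z))
l(-12) + ((-36 - 1*(-21)) - 50)*U(10) = (5/2)*(-12)*(1 + 2*(-12)) + ((-36 - 1*(-21)) - 50)*7 = (5/2)*(-12)*(1 - 24) + ((-36 + 21) - 50)*7 = (5/2)*(-12)*(-23) + (-15 - 50)*7 = 690 - 65*7 = 690 - 455 = 235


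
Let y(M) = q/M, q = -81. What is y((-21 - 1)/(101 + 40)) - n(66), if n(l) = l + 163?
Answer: 6383/22 ≈ 290.14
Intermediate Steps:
n(l) = 163 + l
y(M) = -81/M
y((-21 - 1)/(101 + 40)) - n(66) = -81*(101 + 40)/(-21 - 1) - (163 + 66) = -81/((-22/141)) - 1*229 = -81/((-22*1/141)) - 229 = -81/(-22/141) - 229 = -81*(-141/22) - 229 = 11421/22 - 229 = 6383/22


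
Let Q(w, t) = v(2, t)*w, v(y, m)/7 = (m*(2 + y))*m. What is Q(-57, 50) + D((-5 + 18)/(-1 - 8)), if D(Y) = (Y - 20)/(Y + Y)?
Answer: -103739807/26 ≈ -3.9900e+6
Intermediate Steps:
v(y, m) = 7*m²*(2 + y) (v(y, m) = 7*((m*(2 + y))*m) = 7*(m²*(2 + y)) = 7*m²*(2 + y))
Q(w, t) = 28*w*t² (Q(w, t) = (7*t²*(2 + 2))*w = (7*t²*4)*w = (28*t²)*w = 28*w*t²)
D(Y) = (-20 + Y)/(2*Y) (D(Y) = (-20 + Y)/((2*Y)) = (-20 + Y)*(1/(2*Y)) = (-20 + Y)/(2*Y))
Q(-57, 50) + D((-5 + 18)/(-1 - 8)) = 28*(-57)*50² + (-20 + (-5 + 18)/(-1 - 8))/(2*(((-5 + 18)/(-1 - 8)))) = 28*(-57)*2500 + (-20 + 13/(-9))/(2*((13/(-9)))) = -3990000 + (-20 + 13*(-⅑))/(2*((13*(-⅑)))) = -3990000 + (-20 - 13/9)/(2*(-13/9)) = -3990000 + (½)*(-9/13)*(-193/9) = -3990000 + 193/26 = -103739807/26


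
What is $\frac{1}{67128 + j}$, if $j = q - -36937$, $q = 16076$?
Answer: $\frac{1}{120141} \approx 8.3235 \cdot 10^{-6}$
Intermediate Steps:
$j = 53013$ ($j = 16076 - -36937 = 16076 + 36937 = 53013$)
$\frac{1}{67128 + j} = \frac{1}{67128 + 53013} = \frac{1}{120141}$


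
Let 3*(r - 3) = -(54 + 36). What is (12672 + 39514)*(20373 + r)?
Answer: 1061776356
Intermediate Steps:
r = -27 (r = 3 + (-(54 + 36))/3 = 3 + (-1*90)/3 = 3 + (⅓)*(-90) = 3 - 30 = -27)
(12672 + 39514)*(20373 + r) = (12672 + 39514)*(20373 - 27) = 52186*20346 = 1061776356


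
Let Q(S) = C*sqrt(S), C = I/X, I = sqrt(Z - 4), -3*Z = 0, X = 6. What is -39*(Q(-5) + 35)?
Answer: -1365 + 13*sqrt(5) ≈ -1335.9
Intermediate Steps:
Z = 0 (Z = -1/3*0 = 0)
I = 2*I (I = sqrt(0 - 4) = sqrt(-4) = 2*I ≈ 2.0*I)
C = I/3 (C = (2*I)/6 = (2*I)*(1/6) = I/3 ≈ 0.33333*I)
Q(S) = I*sqrt(S)/3 (Q(S) = (I/3)*sqrt(S) = I*sqrt(S)/3)
-39*(Q(-5) + 35) = -39*(I*sqrt(-5)/3 + 35) = -39*(I*(I*sqrt(5))/3 + 35) = -39*(-sqrt(5)/3 + 35) = -39*(35 - sqrt(5)/3) = -1365 + 13*sqrt(5)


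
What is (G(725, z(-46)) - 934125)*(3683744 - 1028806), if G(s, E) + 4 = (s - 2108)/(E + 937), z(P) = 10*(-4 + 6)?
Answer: -71921694057096/29 ≈ -2.4801e+12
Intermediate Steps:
z(P) = 20 (z(P) = 10*2 = 20)
G(s, E) = -4 + (-2108 + s)/(937 + E) (G(s, E) = -4 + (s - 2108)/(E + 937) = -4 + (-2108 + s)/(937 + E))
(G(725, z(-46)) - 934125)*(3683744 - 1028806) = ((-5856 + 725 - 4*20)/(937 + 20) - 934125)*(3683744 - 1028806) = ((-5856 + 725 - 80)/957 - 934125)*2654938 = ((1/957)*(-5211) - 934125)*2654938 = (-1737/319 - 934125)*2654938 = -297987612/319*2654938 = -71921694057096/29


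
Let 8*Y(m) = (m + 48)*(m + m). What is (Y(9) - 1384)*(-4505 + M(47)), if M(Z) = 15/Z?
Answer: 265867390/47 ≈ 5.6568e+6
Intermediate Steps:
Y(m) = m*(48 + m)/4 (Y(m) = ((m + 48)*(m + m))/8 = ((48 + m)*(2*m))/8 = (2*m*(48 + m))/8 = m*(48 + m)/4)
(Y(9) - 1384)*(-4505 + M(47)) = ((¼)*9*(48 + 9) - 1384)*(-4505 + 15/47) = ((¼)*9*57 - 1384)*(-4505 + 15*(1/47)) = (513/4 - 1384)*(-4505 + 15/47) = -5023/4*(-211720/47) = 265867390/47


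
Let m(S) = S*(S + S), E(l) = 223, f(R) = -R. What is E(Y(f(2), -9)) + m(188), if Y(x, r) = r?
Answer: 70911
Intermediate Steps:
m(S) = 2*S² (m(S) = S*(2*S) = 2*S²)
E(Y(f(2), -9)) + m(188) = 223 + 2*188² = 223 + 2*35344 = 223 + 70688 = 70911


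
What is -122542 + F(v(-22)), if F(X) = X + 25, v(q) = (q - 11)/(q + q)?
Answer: -490065/4 ≈ -1.2252e+5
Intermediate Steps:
v(q) = (-11 + q)/(2*q) (v(q) = (-11 + q)/((2*q)) = (-11 + q)*(1/(2*q)) = (-11 + q)/(2*q))
F(X) = 25 + X
-122542 + F(v(-22)) = -122542 + (25 + (½)*(-11 - 22)/(-22)) = -122542 + (25 + (½)*(-1/22)*(-33)) = -122542 + (25 + ¾) = -122542 + 103/4 = -490065/4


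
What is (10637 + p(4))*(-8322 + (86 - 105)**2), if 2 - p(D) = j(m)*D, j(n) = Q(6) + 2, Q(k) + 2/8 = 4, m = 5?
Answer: -84513976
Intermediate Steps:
Q(k) = 15/4 (Q(k) = -1/4 + 4 = 15/4)
j(n) = 23/4 (j(n) = 15/4 + 2 = 23/4)
p(D) = 2 - 23*D/4
(10637 + p(4))*(-8322 + (86 - 105)**2) = (10637 + (2 - 23/4*4))*(-8322 + (86 - 105)**2) = (10637 + (2 - 23))*(-8322 + (-19)**2) = (10637 - 21)*(-8322 + 361) = 10616*(-7961) = -84513976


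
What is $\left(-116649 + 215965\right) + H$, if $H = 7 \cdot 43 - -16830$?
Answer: $116447$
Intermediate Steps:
$H = 17131$ ($H = 301 + 16830 = 17131$)
$\left(-116649 + 215965\right) + H = \left(-116649 + 215965\right) + 17131 = 99316 + 17131 = 116447$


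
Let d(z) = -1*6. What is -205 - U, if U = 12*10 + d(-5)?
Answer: -319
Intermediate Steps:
d(z) = -6
U = 114 (U = 12*10 - 6 = 120 - 6 = 114)
-205 - U = -205 - 1*114 = -205 - 114 = -319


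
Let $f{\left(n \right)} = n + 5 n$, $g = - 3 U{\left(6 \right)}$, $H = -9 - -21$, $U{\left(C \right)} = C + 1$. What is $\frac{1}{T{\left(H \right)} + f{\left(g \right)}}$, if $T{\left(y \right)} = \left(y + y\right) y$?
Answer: $\frac{1}{162} \approx 0.0061728$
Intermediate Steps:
$U{\left(C \right)} = 1 + C$
$H = 12$ ($H = -9 + 21 = 12$)
$T{\left(y \right)} = 2 y^{2}$ ($T{\left(y \right)} = 2 y y = 2 y^{2}$)
$g = -21$ ($g = - 3 \left(1 + 6\right) = \left(-3\right) 7 = -21$)
$f{\left(n \right)} = 6 n$
$\frac{1}{T{\left(H \right)} + f{\left(g \right)}} = \frac{1}{2 \cdot 12^{2} + 6 \left(-21\right)} = \frac{1}{2 \cdot 144 - 126} = \frac{1}{288 - 126} = \frac{1}{162}$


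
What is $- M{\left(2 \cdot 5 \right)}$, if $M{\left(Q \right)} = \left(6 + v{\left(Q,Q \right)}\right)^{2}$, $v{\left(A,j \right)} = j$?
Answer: $-256$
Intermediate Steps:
$M{\left(Q \right)} = \left(6 + Q\right)^{2}$
$- M{\left(2 \cdot 5 \right)} = - \left(6 + 2 \cdot 5\right)^{2} = - \left(6 + 10\right)^{2} = - 16^{2} = \left(-1\right) 256 = -256$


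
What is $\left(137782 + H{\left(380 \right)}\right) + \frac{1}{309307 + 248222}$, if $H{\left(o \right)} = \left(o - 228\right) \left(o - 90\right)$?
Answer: $\frac{101393338999}{557529} \approx 1.8186 \cdot 10^{5}$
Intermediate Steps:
$H{\left(o \right)} = \left(-228 + o\right) \left(-90 + o\right)$
$\left(137782 + H{\left(380 \right)}\right) + \frac{1}{309307 + 248222} = \left(137782 + \left(20520 + 380^{2} - 120840\right)\right) + \frac{1}{309307 + 248222} = \left(137782 + \left(20520 + 144400 - 120840\right)\right) + \frac{1}{557529} = \left(137782 + 44080\right) + \frac{1}{557529} = 181862 + \frac{1}{557529} = \frac{101393338999}{557529}$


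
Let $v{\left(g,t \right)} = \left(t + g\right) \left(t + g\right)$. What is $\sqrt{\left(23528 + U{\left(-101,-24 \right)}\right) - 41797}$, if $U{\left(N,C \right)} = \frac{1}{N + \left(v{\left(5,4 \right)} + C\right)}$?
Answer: $\frac{i \sqrt{8842207}}{22} \approx 135.16 i$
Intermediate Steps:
$v{\left(g,t \right)} = \left(g + t\right)^{2}$ ($v{\left(g,t \right)} = \left(g + t\right) \left(g + t\right) = \left(g + t\right)^{2}$)
$U{\left(N,C \right)} = \frac{1}{81 + C + N}$ ($U{\left(N,C \right)} = \frac{1}{N + \left(\left(5 + 4\right)^{2} + C\right)} = \frac{1}{N + \left(9^{2} + C\right)} = \frac{1}{N + \left(81 + C\right)} = \frac{1}{81 + C + N}$)
$\sqrt{\left(23528 + U{\left(-101,-24 \right)}\right) - 41797} = \sqrt{\left(23528 + \frac{1}{81 - 24 - 101}\right) - 41797} = \sqrt{\left(23528 + \frac{1}{-44}\right) - 41797} = \sqrt{\left(23528 - \frac{1}{44}\right) - 41797} = \sqrt{\frac{1035231}{44} - 41797} = \sqrt{- \frac{803837}{44}} = \frac{i \sqrt{8842207}}{22}$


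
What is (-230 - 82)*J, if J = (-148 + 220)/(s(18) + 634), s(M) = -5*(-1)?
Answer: -2496/71 ≈ -35.155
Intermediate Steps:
s(M) = 5
J = 8/71 (J = (-148 + 220)/(5 + 634) = 72/639 = 72*(1/639) = 8/71 ≈ 0.11268)
(-230 - 82)*J = (-230 - 82)*(8/71) = -312*8/71 = -2496/71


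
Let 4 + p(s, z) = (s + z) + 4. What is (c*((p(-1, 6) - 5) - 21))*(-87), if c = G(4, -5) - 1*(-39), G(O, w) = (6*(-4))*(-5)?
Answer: 290493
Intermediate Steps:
p(s, z) = s + z (p(s, z) = -4 + ((s + z) + 4) = -4 + (4 + s + z) = s + z)
G(O, w) = 120 (G(O, w) = -24*(-5) = 120)
c = 159 (c = 120 - 1*(-39) = 120 + 39 = 159)
(c*((p(-1, 6) - 5) - 21))*(-87) = (159*(((-1 + 6) - 5) - 21))*(-87) = (159*((5 - 5) - 21))*(-87) = (159*(0 - 21))*(-87) = (159*(-21))*(-87) = -3339*(-87) = 290493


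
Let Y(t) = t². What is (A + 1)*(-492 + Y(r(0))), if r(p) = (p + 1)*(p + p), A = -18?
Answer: 8364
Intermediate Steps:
r(p) = 2*p*(1 + p) (r(p) = (1 + p)*(2*p) = 2*p*(1 + p))
(A + 1)*(-492 + Y(r(0))) = (-18 + 1)*(-492 + (2*0*(1 + 0))²) = -17*(-492 + (2*0*1)²) = -17*(-492 + 0²) = -17*(-492 + 0) = -17*(-492) = 8364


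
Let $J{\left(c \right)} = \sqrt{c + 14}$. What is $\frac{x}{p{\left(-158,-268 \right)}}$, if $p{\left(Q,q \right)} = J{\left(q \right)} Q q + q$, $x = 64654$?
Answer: $- \frac{32327}{849674838} - \frac{2553833 i \sqrt{254}}{424837419} \approx -3.8046 \cdot 10^{-5} - 0.095805 i$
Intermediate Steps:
$J{\left(c \right)} = \sqrt{14 + c}$
$p{\left(Q,q \right)} = q + Q q \sqrt{14 + q}$ ($p{\left(Q,q \right)} = \sqrt{14 + q} Q q + q = Q \sqrt{14 + q} q + q = Q q \sqrt{14 + q} + q = q + Q q \sqrt{14 + q}$)
$\frac{x}{p{\left(-158,-268 \right)}} = \frac{64654}{\left(-268\right) \left(1 - 158 \sqrt{14 - 268}\right)} = \frac{64654}{\left(-268\right) \left(1 - 158 \sqrt{-254}\right)} = \frac{64654}{\left(-268\right) \left(1 - 158 i \sqrt{254}\right)} = \frac{64654}{-268 + 42344 i \sqrt{254}}$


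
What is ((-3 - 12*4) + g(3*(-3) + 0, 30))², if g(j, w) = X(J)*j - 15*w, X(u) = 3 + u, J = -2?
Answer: 260100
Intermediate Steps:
g(j, w) = j - 15*w (g(j, w) = (3 - 2)*j - 15*w = 1*j - 15*w = j - 15*w)
((-3 - 12*4) + g(3*(-3) + 0, 30))² = ((-3 - 12*4) + ((3*(-3) + 0) - 15*30))² = ((-3 - 48) + ((-9 + 0) - 450))² = (-51 + (-9 - 450))² = (-51 - 459)² = (-510)² = 260100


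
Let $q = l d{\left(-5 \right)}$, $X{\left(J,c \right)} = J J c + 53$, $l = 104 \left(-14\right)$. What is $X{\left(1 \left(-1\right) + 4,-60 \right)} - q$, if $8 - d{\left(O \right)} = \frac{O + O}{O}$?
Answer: $8249$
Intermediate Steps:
$d{\left(O \right)} = 6$ ($d{\left(O \right)} = 8 - \frac{O + O}{O} = 8 - \frac{2 O}{O} = 8 - 2 = 6$)
$l = -1456$
$X{\left(J,c \right)} = 53 + c J^{2}$ ($X{\left(J,c \right)} = J^{2} c + 53 = c J^{2} + 53 = 53 + c J^{2}$)
$q = -8736$ ($q = \left(-1456\right) 6 = -8736$)
$X{\left(1 \left(-1\right) + 4,-60 \right)} - q = \left(53 - 60 \left(1 \left(-1\right) + 4\right)^{2}\right) - -8736 = \left(53 - 60 \left(-1 + 4\right)^{2}\right) + 8736 = \left(53 - 60 \cdot 3^{2}\right) + 8736 = \left(53 - 540\right) + 8736 = -487 + 8736 = 8249$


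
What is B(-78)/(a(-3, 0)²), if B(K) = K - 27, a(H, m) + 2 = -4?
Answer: -35/12 ≈ -2.9167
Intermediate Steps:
a(H, m) = -6 (a(H, m) = -2 - 4 = -6)
B(K) = -27 + K
B(-78)/(a(-3, 0)²) = (-27 - 78)/((-6)²) = -105/36 = -105*1/36 = -35/12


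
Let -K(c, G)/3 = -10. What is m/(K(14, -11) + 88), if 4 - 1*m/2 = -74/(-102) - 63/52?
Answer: 11897/156468 ≈ 0.076035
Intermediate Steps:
K(c, G) = 30 (K(c, G) = -3*(-10) = 30)
m = 11897/1326 (m = 8 - 2*(-74/(-102) - 63/52) = 8 - 2*(-74*(-1/102) - 63*1/52) = 8 - 2*(37/51 - 63/52) = 8 - 2*(-1289/2652) = 8 + 1289/1326 = 11897/1326 ≈ 8.9721)
m/(K(14, -11) + 88) = 11897/(1326*(30 + 88)) = (11897/1326)/118 = (11897/1326)*(1/118) = 11897/156468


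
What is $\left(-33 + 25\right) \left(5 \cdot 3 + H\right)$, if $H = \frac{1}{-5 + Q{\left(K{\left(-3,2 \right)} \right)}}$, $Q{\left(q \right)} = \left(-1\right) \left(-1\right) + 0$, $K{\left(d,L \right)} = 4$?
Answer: $-118$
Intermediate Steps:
$Q{\left(q \right)} = 1$ ($Q{\left(q \right)} = 1 + 0 = 1$)
$H = - \frac{1}{4}$ ($H = \frac{1}{-5 + 1} = \frac{1}{-4} = - \frac{1}{4} \approx -0.25$)
$\left(-33 + 25\right) \left(5 \cdot 3 + H\right) = \left(-33 + 25\right) \left(5 \cdot 3 - \frac{1}{4}\right) = - 8 \left(15 - \frac{1}{4}\right) = \left(-8\right) \frac{59}{4} = -118$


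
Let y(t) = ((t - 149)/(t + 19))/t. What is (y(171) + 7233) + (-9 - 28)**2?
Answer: 139739501/16245 ≈ 8602.0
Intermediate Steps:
y(t) = (-149 + t)/(t*(19 + t)) (y(t) = ((-149 + t)/(19 + t))/t = (-149 + t)/(t*(19 + t)))
(y(171) + 7233) + (-9 - 28)**2 = ((-149 + 171)/(171*(19 + 171)) + 7233) + (-9 - 28)**2 = ((1/171)*22/190 + 7233) + (-37)**2 = ((1/171)*(1/190)*22 + 7233) + 1369 = (11/16245 + 7233) + 1369 = 117500096/16245 + 1369 = 139739501/16245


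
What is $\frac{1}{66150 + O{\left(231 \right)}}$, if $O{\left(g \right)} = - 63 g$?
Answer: $\frac{1}{51597} \approx 1.9381 \cdot 10^{-5}$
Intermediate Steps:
$\frac{1}{66150 + O{\left(231 \right)}} = \frac{1}{66150 - 14553} = \frac{1}{51597}$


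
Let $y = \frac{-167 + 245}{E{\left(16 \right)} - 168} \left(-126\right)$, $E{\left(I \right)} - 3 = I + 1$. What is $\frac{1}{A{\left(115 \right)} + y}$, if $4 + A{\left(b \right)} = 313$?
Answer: $\frac{37}{13890} \approx 0.0026638$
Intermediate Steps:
$A{\left(b \right)} = 309$ ($A{\left(b \right)} = -4 + 313 = 309$)
$E{\left(I \right)} = 4 + I$ ($E{\left(I \right)} = 3 + \left(I + 1\right) = 3 + \left(1 + I\right) = 4 + I$)
$y = \frac{2457}{37}$ ($y = \frac{-167 + 245}{\left(4 + 16\right) - 168} \left(-126\right) = \frac{78}{20 - 168} \left(-126\right) = \frac{78}{-148} \left(-126\right) = 78 \left(- \frac{1}{148}\right) \left(-126\right) = \left(- \frac{39}{74}\right) \left(-126\right) = \frac{2457}{37} \approx 66.405$)
$\frac{1}{A{\left(115 \right)} + y} = \frac{1}{309 + \frac{2457}{37}} = \frac{1}{\frac{13890}{37}} = \frac{37}{13890}$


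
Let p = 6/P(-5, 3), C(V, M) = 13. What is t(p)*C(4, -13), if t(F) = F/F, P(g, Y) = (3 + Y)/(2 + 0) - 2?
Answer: 13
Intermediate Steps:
P(g, Y) = -½ + Y/2 (P(g, Y) = (3 + Y)/2 - 2 = (3 + Y)*(½) - 2 = (3/2 + Y/2) - 2 = -½ + Y/2)
p = 6 (p = 6/(-½ + (½)*3) = 6/(-½ + 3/2) = 6/1 = 6*1 = 6)
t(F) = 1
t(p)*C(4, -13) = 1*13 = 13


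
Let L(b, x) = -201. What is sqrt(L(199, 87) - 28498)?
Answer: I*sqrt(28699) ≈ 169.41*I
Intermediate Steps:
sqrt(L(199, 87) - 28498) = sqrt(-201 - 28498) = sqrt(-28699) = I*sqrt(28699)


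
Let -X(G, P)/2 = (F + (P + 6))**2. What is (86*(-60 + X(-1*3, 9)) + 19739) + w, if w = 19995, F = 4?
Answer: -27518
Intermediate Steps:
X(G, P) = -2*(10 + P)**2 (X(G, P) = -2*(4 + (P + 6))**2 = -2*(4 + (6 + P))**2 = -2*(10 + P)**2)
(86*(-60 + X(-1*3, 9)) + 19739) + w = (86*(-60 - 2*(10 + 9)**2) + 19739) + 19995 = (86*(-60 - 2*19**2) + 19739) + 19995 = (86*(-60 - 2*361) + 19739) + 19995 = (86*(-60 - 722) + 19739) + 19995 = (86*(-782) + 19739) + 19995 = (-67252 + 19739) + 19995 = -47513 + 19995 = -27518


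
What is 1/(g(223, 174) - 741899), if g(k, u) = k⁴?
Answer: 1/2472231542 ≈ 4.0449e-10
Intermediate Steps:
1/(g(223, 174) - 741899) = 1/(223⁴ - 741899) = 1/(2472973441 - 741899) = 1/2472231542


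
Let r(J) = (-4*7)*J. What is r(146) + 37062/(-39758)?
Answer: -81283883/19879 ≈ -4088.9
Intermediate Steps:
r(J) = -28*J
r(146) + 37062/(-39758) = -28*146 + 37062/(-39758) = -4088 + 37062*(-1/39758) = -4088 - 18531/19879 = -81283883/19879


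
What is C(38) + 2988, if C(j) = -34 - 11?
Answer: 2943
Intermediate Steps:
C(j) = -45
C(38) + 2988 = -45 + 2988 = 2943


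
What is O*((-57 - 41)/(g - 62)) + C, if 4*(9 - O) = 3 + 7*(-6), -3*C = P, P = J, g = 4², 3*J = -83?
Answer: 40711/828 ≈ 49.168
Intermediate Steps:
J = -83/3 (J = (⅓)*(-83) = -83/3 ≈ -27.667)
g = 16
P = -83/3 ≈ -27.667
C = 83/9 (C = -⅓*(-83/3) = 83/9 ≈ 9.2222)
O = 75/4 (O = 9 - (3 + 7*(-6))/4 = 9 - (3 - 42)/4 = 9 - ¼*(-39) = 9 + 39/4 = 75/4 ≈ 18.750)
O*((-57 - 41)/(g - 62)) + C = 75*((-57 - 41)/(16 - 62))/4 + 83/9 = 75*(-98/(-46))/4 + 83/9 = 75*(-98*(-1/46))/4 + 83/9 = (75/4)*(49/23) + 83/9 = 3675/92 + 83/9 = 40711/828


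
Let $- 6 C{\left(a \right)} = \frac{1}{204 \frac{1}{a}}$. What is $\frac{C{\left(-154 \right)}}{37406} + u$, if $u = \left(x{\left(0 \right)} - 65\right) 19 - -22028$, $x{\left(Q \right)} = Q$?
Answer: $\frac{476003170373}{22892472} \approx 20793.0$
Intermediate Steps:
$C{\left(a \right)} = - \frac{a}{1224}$ ($C{\left(a \right)} = - \frac{1}{6 \frac{204}{a}} = - \frac{\frac{1}{204} a}{6} = - \frac{a}{1224}$)
$u = 20793$ ($u = \left(0 - 65\right) 19 - -22028 = \left(-65\right) 19 + 22028 = -1235 + 22028 = 20793$)
$\frac{C{\left(-154 \right)}}{37406} + u = \frac{\left(- \frac{1}{1224}\right) \left(-154\right)}{37406} + 20793 = \frac{77}{612} \cdot \frac{1}{37406} + 20793 = \frac{77}{22892472} + 20793 = \frac{476003170373}{22892472}$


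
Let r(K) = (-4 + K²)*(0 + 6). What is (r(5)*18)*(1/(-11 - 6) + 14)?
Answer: 537516/17 ≈ 31619.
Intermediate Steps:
r(K) = -24 + 6*K² (r(K) = (-4 + K²)*6 = -24 + 6*K²)
(r(5)*18)*(1/(-11 - 6) + 14) = ((-24 + 6*5²)*18)*(1/(-11 - 6) + 14) = ((-24 + 6*25)*18)*(1/(-17) + 14) = ((-24 + 150)*18)*(-1/17 + 14) = (126*18)*(237/17) = 2268*(237/17) = 537516/17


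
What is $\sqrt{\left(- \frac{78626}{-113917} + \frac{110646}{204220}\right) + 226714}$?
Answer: $\frac{3 \sqrt{3408409923096646032238330}}{11632064870} \approx 476.15$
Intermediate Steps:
$\sqrt{\left(- \frac{78626}{-113917} + \frac{110646}{204220}\right) + 226714} = \sqrt{\left(\left(-78626\right) \left(- \frac{1}{113917}\right) + 110646 \cdot \frac{1}{204220}\right) + 226714} = \sqrt{\left(\frac{78626}{113917} + \frac{55323}{102110}\right) + 226714} = \sqrt{\frac{14330731051}{11632064870} + 226714} = \sqrt{\frac{2637166285668231}{11632064870}} = \frac{3 \sqrt{3408409923096646032238330}}{11632064870}$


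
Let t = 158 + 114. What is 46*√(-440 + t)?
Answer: 92*I*√42 ≈ 596.23*I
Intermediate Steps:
t = 272
46*√(-440 + t) = 46*√(-440 + 272) = 46*√(-168) = 46*(2*I*√42) = 92*I*√42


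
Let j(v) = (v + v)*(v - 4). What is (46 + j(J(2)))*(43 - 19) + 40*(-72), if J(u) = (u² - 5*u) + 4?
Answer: -1200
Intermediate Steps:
J(u) = 4 + u² - 5*u
j(v) = 2*v*(-4 + v) (j(v) = (2*v)*(-4 + v) = 2*v*(-4 + v))
(46 + j(J(2)))*(43 - 19) + 40*(-72) = (46 + 2*(4 + 2² - 5*2)*(-4 + (4 + 2² - 5*2)))*(43 - 19) + 40*(-72) = (46 + 2*(4 + 4 - 10)*(-4 + (4 + 4 - 10)))*24 - 2880 = (46 + 2*(-2)*(-4 - 2))*24 - 2880 = (46 + 2*(-2)*(-6))*24 - 2880 = (46 + 24)*24 - 2880 = 70*24 - 2880 = 1680 - 2880 = -1200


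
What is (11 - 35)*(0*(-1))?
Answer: 0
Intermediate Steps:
(11 - 35)*(0*(-1)) = -24*0 = 0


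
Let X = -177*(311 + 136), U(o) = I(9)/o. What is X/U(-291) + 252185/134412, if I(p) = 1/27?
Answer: 83555604823181/134412 ≈ 6.2164e+8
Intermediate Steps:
I(p) = 1/27
U(o) = 1/(27*o)
X = -79119 (X = -177*447 = -79119)
X/U(-291) + 252185/134412 = -79119/((1/27)/(-291)) + 252185/134412 = -79119/((1/27)*(-1/291)) + 252185*(1/134412) = -79119/(-1/7857) + 252185/134412 = -79119*(-7857) + 252185/134412 = 621637983 + 252185/134412 = 83555604823181/134412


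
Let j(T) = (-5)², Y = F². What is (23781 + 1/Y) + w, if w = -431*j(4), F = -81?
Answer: 85332367/6561 ≈ 13006.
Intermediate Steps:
Y = 6561 (Y = (-81)² = 6561)
j(T) = 25
w = -10775 (w = -431*25 = -10775)
(23781 + 1/Y) + w = (23781 + 1/6561) - 10775 = 156027142/6561 - 10775 = 85332367/6561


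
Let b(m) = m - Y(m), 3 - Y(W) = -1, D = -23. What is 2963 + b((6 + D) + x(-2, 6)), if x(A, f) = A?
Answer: 2940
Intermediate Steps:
Y(W) = 4 (Y(W) = 3 - 1*(-1) = 3 + 1 = 4)
b(m) = -4 + m (b(m) = m - 1*4 = m - 4 = -4 + m)
2963 + b((6 + D) + x(-2, 6)) = 2963 + (-4 + ((6 - 23) - 2)) = 2963 + (-4 + (-17 - 2)) = 2963 + (-4 - 19) = 2963 - 23 = 2940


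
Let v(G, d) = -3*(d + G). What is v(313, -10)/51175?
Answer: -909/51175 ≈ -0.017763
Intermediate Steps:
v(G, d) = -3*G - 3*d (v(G, d) = -3*(G + d) = -3*G - 3*d)
v(313, -10)/51175 = (-3*313 - 3*(-10))/51175 = (-939 + 30)*(1/51175) = -909*1/51175 = -909/51175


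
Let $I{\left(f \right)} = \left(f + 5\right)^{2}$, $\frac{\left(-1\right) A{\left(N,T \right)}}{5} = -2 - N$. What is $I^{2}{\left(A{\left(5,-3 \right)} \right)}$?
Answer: $2560000$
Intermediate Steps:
$A{\left(N,T \right)} = 10 + 5 N$ ($A{\left(N,T \right)} = - 5 \left(-2 - N\right) = 10 + 5 N$)
$I{\left(f \right)} = \left(5 + f\right)^{2}$
$I^{2}{\left(A{\left(5,-3 \right)} \right)} = \left(\left(5 + \left(10 + 5 \cdot 5\right)\right)^{2}\right)^{2} = \left(\left(5 + \left(10 + 25\right)\right)^{2}\right)^{2} = \left(\left(5 + 35\right)^{2}\right)^{2} = \left(40^{2}\right)^{2} = 1600^{2} = 2560000$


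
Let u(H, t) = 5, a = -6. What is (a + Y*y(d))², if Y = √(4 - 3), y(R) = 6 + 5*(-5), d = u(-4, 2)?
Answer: 625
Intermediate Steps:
d = 5
y(R) = -19 (y(R) = 6 - 25 = -19)
Y = 1 (Y = √1 = 1)
(a + Y*y(d))² = (-6 + 1*(-19))² = (-6 - 19)² = (-25)² = 625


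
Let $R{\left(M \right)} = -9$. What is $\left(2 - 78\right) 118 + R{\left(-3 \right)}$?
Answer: $-8977$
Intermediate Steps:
$\left(2 - 78\right) 118 + R{\left(-3 \right)} = \left(2 - 78\right) 118 - 9 = \left(-76\right) 118 - 9 = -8968 - 9 = -8977$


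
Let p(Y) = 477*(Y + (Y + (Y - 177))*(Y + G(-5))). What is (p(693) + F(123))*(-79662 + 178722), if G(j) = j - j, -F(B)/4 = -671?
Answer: 39622166795640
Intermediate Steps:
F(B) = 2684 (F(B) = -4*(-671) = 2684)
G(j) = 0
p(Y) = 477*Y + 477*Y*(-177 + 2*Y) (p(Y) = 477*(Y + (Y + (Y - 177))*(Y + 0)) = 477*(Y + (Y + (-177 + Y))*Y) = 477*(Y + (-177 + 2*Y)*Y) = 477*(Y + Y*(-177 + 2*Y)) = 477*Y + 477*Y*(-177 + 2*Y))
(p(693) + F(123))*(-79662 + 178722) = (954*693*(-88 + 693) + 2684)*(-79662 + 178722) = (954*693*605 + 2684)*99060 = (399978810 + 2684)*99060 = 399981494*99060 = 39622166795640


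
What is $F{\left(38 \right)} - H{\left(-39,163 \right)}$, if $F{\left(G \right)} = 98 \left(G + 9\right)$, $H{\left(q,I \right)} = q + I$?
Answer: $4482$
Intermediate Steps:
$H{\left(q,I \right)} = I + q$
$F{\left(G \right)} = 882 + 98 G$ ($F{\left(G \right)} = 98 \left(9 + G\right) = 882 + 98 G$)
$F{\left(38 \right)} - H{\left(-39,163 \right)} = \left(882 + 98 \cdot 38\right) - \left(163 - 39\right) = \left(882 + 3724\right) - 124 = 4606 - 124 = 4482$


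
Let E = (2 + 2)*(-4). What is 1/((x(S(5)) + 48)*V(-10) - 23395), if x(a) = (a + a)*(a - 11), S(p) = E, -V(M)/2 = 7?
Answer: -1/36163 ≈ -2.7653e-5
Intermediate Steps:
V(M) = -14 (V(M) = -2*7 = -14)
E = -16 (E = 4*(-4) = -16)
S(p) = -16
x(a) = 2*a*(-11 + a) (x(a) = (2*a)*(-11 + a) = 2*a*(-11 + a))
1/((x(S(5)) + 48)*V(-10) - 23395) = 1/((2*(-16)*(-11 - 16) + 48)*(-14) - 23395) = 1/((2*(-16)*(-27) + 48)*(-14) - 23395) = 1/((864 + 48)*(-14) - 23395) = 1/(912*(-14) - 23395) = 1/(-12768 - 23395) = 1/(-36163) = -1/36163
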